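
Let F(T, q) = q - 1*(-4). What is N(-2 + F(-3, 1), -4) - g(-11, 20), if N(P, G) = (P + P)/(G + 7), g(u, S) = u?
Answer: 13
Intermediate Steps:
F(T, q) = 4 + q (F(T, q) = q + 4 = 4 + q)
N(P, G) = 2*P/(7 + G) (N(P, G) = (2*P)/(7 + G) = 2*P/(7 + G))
N(-2 + F(-3, 1), -4) - g(-11, 20) = 2*(-2 + (4 + 1))/(7 - 4) - 1*(-11) = 2*(-2 + 5)/3 + 11 = 2*3*(⅓) + 11 = 2 + 11 = 13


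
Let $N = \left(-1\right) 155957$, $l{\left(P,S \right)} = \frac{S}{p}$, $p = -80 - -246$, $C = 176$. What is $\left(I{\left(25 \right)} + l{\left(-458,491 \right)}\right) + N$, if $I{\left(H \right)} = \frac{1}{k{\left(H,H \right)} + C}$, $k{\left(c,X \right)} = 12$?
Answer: $- \frac{2433506791}{15604} \approx -1.5595 \cdot 10^{5}$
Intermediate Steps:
$p = 166$ ($p = -80 + 246 = 166$)
$l{\left(P,S \right)} = \frac{S}{166}$
$I{\left(H \right)} = \frac{1}{188}$ ($I{\left(H \right)} = \frac{1}{12 + 176} = \frac{1}{188}$)
$N = -155957$
$\left(I{\left(25 \right)} + l{\left(-458,491 \right)}\right) + N = \left(\frac{1}{188} + \frac{1}{166} \cdot 491\right) - 155957 = \left(\frac{1}{188} + \frac{491}{166}\right) - 155957 = \frac{46237}{15604} - 155957 = - \frac{2433506791}{15604}$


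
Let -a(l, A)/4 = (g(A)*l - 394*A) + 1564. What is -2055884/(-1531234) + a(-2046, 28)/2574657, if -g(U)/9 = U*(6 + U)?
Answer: -5667762502554/219022352041 ≈ -25.878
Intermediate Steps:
g(U) = -9*U*(6 + U)
a(l, A) = -6256 + 1576*A + 36*A*l*(6 + A) (a(l, A) = -4*(((-9*A*(6 + A))*l - 394*A) + 1564) = -4*((-9*A*l*(6 + A) - 394*A) + 1564) = -4*((-394*A - 9*A*l*(6 + A)) + 1564) = -4*(1564 - 394*A - 9*A*l*(6 + A)) = -6256 + 1576*A + 36*A*l*(6 + A))
-2055884/(-1531234) + a(-2046, 28)/2574657 = -2055884/(-1531234) + (-6256 + 1576*28 + 36*28*(-2046)*(6 + 28))/2574657 = -2055884*(-1/1531234) + (-6256 + 44128 + 36*28*(-2046)*34)*(1/2574657) = 1027942/765617 + (-6256 + 44128 - 70120512)*(1/2574657) = 1027942/765617 - 70082640*1/2574657 = 1027942/765617 - 7786960/286073 = -5667762502554/219022352041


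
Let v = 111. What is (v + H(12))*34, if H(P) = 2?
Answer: 3842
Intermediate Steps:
(v + H(12))*34 = (111 + 2)*34 = 113*34 = 3842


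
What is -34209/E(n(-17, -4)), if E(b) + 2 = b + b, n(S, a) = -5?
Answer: 11403/4 ≈ 2850.8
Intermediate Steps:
E(b) = -2 + 2*b (E(b) = -2 + (b + b) = -2 + 2*b)
-34209/E(n(-17, -4)) = -34209/(-2 + 2*(-5)) = -34209/(-2 - 10) = -34209/(-12) = -34209*(-1/12) = 11403/4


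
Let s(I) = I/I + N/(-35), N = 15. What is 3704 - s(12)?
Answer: 25924/7 ≈ 3703.4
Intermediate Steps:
s(I) = 4/7 (s(I) = I/I + 15/(-35) = 1 + 15*(-1/35) = 1 - 3/7 = 4/7)
3704 - s(12) = 3704 - 1*4/7 = 3704 - 4/7 = 25924/7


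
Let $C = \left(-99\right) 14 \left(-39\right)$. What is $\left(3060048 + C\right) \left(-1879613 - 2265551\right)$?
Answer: $-12908463502728$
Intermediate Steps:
$C = 54054$ ($C = \left(-1386\right) \left(-39\right) = 54054$)
$\left(3060048 + C\right) \left(-1879613 - 2265551\right) = \left(3060048 + 54054\right) \left(-1879613 - 2265551\right) = 3114102 \left(-4145164\right) = -12908463502728$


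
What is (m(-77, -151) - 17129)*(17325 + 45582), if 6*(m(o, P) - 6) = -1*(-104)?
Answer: -1076066173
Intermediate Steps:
m(o, P) = 70/3 (m(o, P) = 6 + (-1*(-104))/6 = 6 + (⅙)*104 = 6 + 52/3 = 70/3)
(m(-77, -151) - 17129)*(17325 + 45582) = (70/3 - 17129)*(17325 + 45582) = -51317/3*62907 = -1076066173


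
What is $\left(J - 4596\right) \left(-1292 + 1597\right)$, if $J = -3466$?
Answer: $-2458910$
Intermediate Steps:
$\left(J - 4596\right) \left(-1292 + 1597\right) = \left(-3466 - 4596\right) \left(-1292 + 1597\right) = \left(-8062\right) 305 = -2458910$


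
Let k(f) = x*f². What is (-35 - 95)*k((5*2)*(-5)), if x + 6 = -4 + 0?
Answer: 3250000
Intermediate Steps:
x = -10 (x = -6 + (-4 + 0) = -6 - 4 = -10)
k(f) = -10*f²
(-35 - 95)*k((5*2)*(-5)) = (-35 - 95)*(-10*((5*2)*(-5))²) = -(-1300)*(10*(-5))² = -(-1300)*(-50)² = -(-1300)*2500 = -130*(-25000) = 3250000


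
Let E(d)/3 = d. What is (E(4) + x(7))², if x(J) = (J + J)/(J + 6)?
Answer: 28900/169 ≈ 171.01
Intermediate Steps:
x(J) = 2*J/(6 + J) (x(J) = (2*J)/(6 + J) = 2*J/(6 + J))
E(d) = 3*d
(E(4) + x(7))² = (3*4 + 2*7/(6 + 7))² = (12 + 2*7/13)² = (12 + 2*7*(1/13))² = (12 + 14/13)² = (170/13)² = 28900/169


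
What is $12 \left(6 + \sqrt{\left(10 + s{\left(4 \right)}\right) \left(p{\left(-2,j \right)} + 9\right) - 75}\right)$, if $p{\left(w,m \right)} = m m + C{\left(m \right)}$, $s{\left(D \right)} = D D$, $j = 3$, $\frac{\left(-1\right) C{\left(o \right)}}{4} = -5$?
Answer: $72 + 12 \sqrt{913} \approx 434.59$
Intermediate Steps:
$C{\left(o \right)} = 20$ ($C{\left(o \right)} = \left(-4\right) \left(-5\right) = 20$)
$s{\left(D \right)} = D^{2}$
$p{\left(w,m \right)} = 20 + m^{2}$ ($p{\left(w,m \right)} = m m + 20 = m^{2} + 20 = 20 + m^{2}$)
$12 \left(6 + \sqrt{\left(10 + s{\left(4 \right)}\right) \left(p{\left(-2,j \right)} + 9\right) - 75}\right) = 12 \left(6 + \sqrt{\left(10 + 4^{2}\right) \left(\left(20 + 3^{2}\right) + 9\right) - 75}\right) = 12 \left(6 + \sqrt{\left(10 + 16\right) \left(\left(20 + 9\right) + 9\right) - 75}\right) = 12 \left(6 + \sqrt{26 \left(29 + 9\right) - 75}\right) = 12 \left(6 + \sqrt{26 \cdot 38 - 75}\right) = 12 \left(6 + \sqrt{988 - 75}\right) = 12 \left(6 + \sqrt{913}\right) = 72 + 12 \sqrt{913}$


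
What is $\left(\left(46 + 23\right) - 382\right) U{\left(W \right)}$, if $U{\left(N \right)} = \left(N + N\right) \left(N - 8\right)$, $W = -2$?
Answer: $-12520$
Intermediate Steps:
$U{\left(N \right)} = 2 N \left(-8 + N\right)$
$\left(\left(46 + 23\right) - 382\right) U{\left(W \right)} = \left(\left(46 + 23\right) - 382\right) 2 \left(-2\right) \left(-8 - 2\right) = \left(69 - 382\right) 2 \left(-2\right) \left(-10\right) = \left(-313\right) 40 = -12520$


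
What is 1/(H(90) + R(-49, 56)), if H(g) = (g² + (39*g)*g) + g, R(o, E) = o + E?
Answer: 1/324097 ≈ 3.0855e-6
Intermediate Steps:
R(o, E) = E + o
H(g) = g + 40*g² (H(g) = (g² + 39*g²) + g = 40*g² + g = g + 40*g²)
1/(H(90) + R(-49, 56)) = 1/(90*(1 + 40*90) + (56 - 49)) = 1/(90*(1 + 3600) + 7) = 1/(90*3601 + 7) = 1/(324090 + 7) = 1/324097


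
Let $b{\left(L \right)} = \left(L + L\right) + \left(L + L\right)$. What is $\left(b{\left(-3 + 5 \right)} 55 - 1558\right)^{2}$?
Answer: $1249924$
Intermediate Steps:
$b{\left(L \right)} = 4 L$ ($b{\left(L \right)} = 2 L + 2 L = 4 L$)
$\left(b{\left(-3 + 5 \right)} 55 - 1558\right)^{2} = \left(4 \left(-3 + 5\right) 55 - 1558\right)^{2} = \left(4 \cdot 2 \cdot 55 - 1558\right)^{2} = \left(8 \cdot 55 - 1558\right)^{2} = \left(440 - 1558\right)^{2} = \left(-1118\right)^{2} = 1249924$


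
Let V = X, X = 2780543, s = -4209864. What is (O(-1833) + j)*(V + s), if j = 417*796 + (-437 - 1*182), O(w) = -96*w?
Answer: -725067386201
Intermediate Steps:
V = 2780543
j = 331313 (j = 331932 + (-437 - 182) = 331932 - 619 = 331313)
(O(-1833) + j)*(V + s) = (-96*(-1833) + 331313)*(2780543 - 4209864) = (175968 + 331313)*(-1429321) = 507281*(-1429321) = -725067386201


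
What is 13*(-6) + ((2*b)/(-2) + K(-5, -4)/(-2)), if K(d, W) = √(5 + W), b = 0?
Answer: -157/2 ≈ -78.500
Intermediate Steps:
13*(-6) + ((2*b)/(-2) + K(-5, -4)/(-2)) = 13*(-6) + ((2*0)/(-2) + √(5 - 4)/(-2)) = -78 + (0*(-½) + √1*(-½)) = -78 + (0 + 1*(-½)) = -78 + (0 - ½) = -78 - ½ = -157/2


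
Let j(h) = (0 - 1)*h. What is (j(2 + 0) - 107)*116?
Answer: -12644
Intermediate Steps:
j(h) = -h
(j(2 + 0) - 107)*116 = (-(2 + 0) - 107)*116 = (-1*2 - 107)*116 = (-2 - 107)*116 = -109*116 = -12644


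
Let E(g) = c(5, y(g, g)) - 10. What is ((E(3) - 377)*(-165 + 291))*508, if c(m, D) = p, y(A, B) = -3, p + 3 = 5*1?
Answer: -24643080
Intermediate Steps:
p = 2 (p = -3 + 5*1 = -3 + 5 = 2)
c(m, D) = 2
E(g) = -8 (E(g) = 2 - 10 = -8)
((E(3) - 377)*(-165 + 291))*508 = ((-8 - 377)*(-165 + 291))*508 = -385*126*508 = -48510*508 = -24643080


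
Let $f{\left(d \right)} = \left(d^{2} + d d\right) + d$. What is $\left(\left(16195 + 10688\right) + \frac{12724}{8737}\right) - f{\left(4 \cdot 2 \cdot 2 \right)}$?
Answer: $\frac{230276359}{8737} \approx 26356.0$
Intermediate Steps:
$f{\left(d \right)} = d + 2 d^{2}$ ($f{\left(d \right)} = \left(d^{2} + d^{2}\right) + d = 2 d^{2} + d = d + 2 d^{2}$)
$\left(\left(16195 + 10688\right) + \frac{12724}{8737}\right) - f{\left(4 \cdot 2 \cdot 2 \right)} = \left(\left(16195 + 10688\right) + \frac{12724}{8737}\right) - 4 \cdot 2 \cdot 2 \left(1 + 2 \cdot 4 \cdot 2 \cdot 2\right) = \left(26883 + 12724 \cdot \frac{1}{8737}\right) - 8 \cdot 2 \left(1 + 2 \cdot 8 \cdot 2\right) = \left(26883 + \frac{12724}{8737}\right) - 16 \left(1 + 2 \cdot 16\right) = \frac{234889495}{8737} - 16 \left(1 + 32\right) = \frac{234889495}{8737} - 16 \cdot 33 = \frac{234889495}{8737} - 528 = \frac{230276359}{8737}$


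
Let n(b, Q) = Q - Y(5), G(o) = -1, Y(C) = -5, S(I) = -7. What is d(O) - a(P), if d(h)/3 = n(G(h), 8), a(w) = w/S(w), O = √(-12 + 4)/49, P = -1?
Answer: 272/7 ≈ 38.857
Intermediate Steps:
O = 2*I*√2/49 (O = √(-8)*(1/49) = (2*I*√2)*(1/49) = 2*I*√2/49 ≈ 0.057723*I)
n(b, Q) = 5 + Q (n(b, Q) = Q - 1*(-5) = Q + 5 = 5 + Q)
a(w) = -w/7 (a(w) = w/(-7) = w*(-⅐) = -w/7)
d(h) = 39 (d(h) = 3*(5 + 8) = 3*13 = 39)
d(O) - a(P) = 39 - (-1)*(-1)/7 = 39 - 1*⅐ = 39 - ⅐ = 272/7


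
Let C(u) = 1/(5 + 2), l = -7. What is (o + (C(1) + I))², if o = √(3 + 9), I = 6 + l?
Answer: 624/49 - 24*√3/7 ≈ 6.7962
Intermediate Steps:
I = -1 (I = 6 - 7 = -1)
o = 2*√3 (o = √12 = 2*√3 ≈ 3.4641)
C(u) = ⅐ (C(u) = 1/7 = ⅐)
(o + (C(1) + I))² = (2*√3 + (⅐ - 1))² = (2*√3 - 6/7)² = (-6/7 + 2*√3)²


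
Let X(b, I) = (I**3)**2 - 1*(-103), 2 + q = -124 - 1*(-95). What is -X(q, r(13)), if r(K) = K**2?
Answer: -23298085122584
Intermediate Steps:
q = -31 (q = -2 + (-124 - 1*(-95)) = -2 + (-124 + 95) = -2 - 29 = -31)
X(b, I) = 103 + I**6 (X(b, I) = I**6 + 103 = 103 + I**6)
-X(q, r(13)) = -(103 + (13**2)**6) = -(103 + 169**6) = -(103 + 23298085122481) = -1*23298085122584 = -23298085122584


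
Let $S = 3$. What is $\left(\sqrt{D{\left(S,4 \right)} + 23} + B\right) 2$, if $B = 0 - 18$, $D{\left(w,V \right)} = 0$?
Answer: $-36 + 2 \sqrt{23} \approx -26.408$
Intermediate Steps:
$B = -18$ ($B = 0 - 18 = -18$)
$\left(\sqrt{D{\left(S,4 \right)} + 23} + B\right) 2 = \left(\sqrt{0 + 23} - 18\right) 2 = \left(\sqrt{23} - 18\right) 2 = \left(-18 + \sqrt{23}\right) 2 = -36 + 2 \sqrt{23}$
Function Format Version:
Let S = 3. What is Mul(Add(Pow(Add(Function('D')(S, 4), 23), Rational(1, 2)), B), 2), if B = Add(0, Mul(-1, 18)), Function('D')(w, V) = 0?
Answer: Add(-36, Mul(2, Pow(23, Rational(1, 2)))) ≈ -26.408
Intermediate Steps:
B = -18 (B = Add(0, -18) = -18)
Mul(Add(Pow(Add(Function('D')(S, 4), 23), Rational(1, 2)), B), 2) = Mul(Add(Pow(Add(0, 23), Rational(1, 2)), -18), 2) = Mul(Add(Pow(23, Rational(1, 2)), -18), 2) = Mul(Add(-18, Pow(23, Rational(1, 2))), 2) = Add(-36, Mul(2, Pow(23, Rational(1, 2))))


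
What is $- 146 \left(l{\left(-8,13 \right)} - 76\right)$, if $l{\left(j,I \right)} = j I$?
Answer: $26280$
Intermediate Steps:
$l{\left(j,I \right)} = I j$
$- 146 \left(l{\left(-8,13 \right)} - 76\right) = - 146 \left(13 \left(-8\right) - 76\right) = - 146 \left(-104 - 76\right) = \left(-146\right) \left(-180\right) = 26280$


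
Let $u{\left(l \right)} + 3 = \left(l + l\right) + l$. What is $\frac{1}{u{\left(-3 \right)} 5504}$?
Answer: $- \frac{1}{66048} \approx -1.5141 \cdot 10^{-5}$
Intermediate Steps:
$u{\left(l \right)} = -3 + 3 l$ ($u{\left(l \right)} = -3 + \left(\left(l + l\right) + l\right) = -3 + \left(2 l + l\right) = -3 + 3 l$)
$\frac{1}{u{\left(-3 \right)} 5504} = \frac{1}{\left(-3 + 3 \left(-3\right)\right) 5504} = \frac{1}{\left(-3 - 9\right) 5504} = \frac{1}{\left(-12\right) 5504} = \frac{1}{-66048} = - \frac{1}{66048}$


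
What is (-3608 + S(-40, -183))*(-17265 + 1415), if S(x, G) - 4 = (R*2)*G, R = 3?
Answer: 74526700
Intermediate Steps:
S(x, G) = 4 + 6*G (S(x, G) = 4 + (3*2)*G = 4 + 6*G)
(-3608 + S(-40, -183))*(-17265 + 1415) = (-3608 + (4 + 6*(-183)))*(-17265 + 1415) = (-3608 + (4 - 1098))*(-15850) = (-3608 - 1094)*(-15850) = -4702*(-15850) = 74526700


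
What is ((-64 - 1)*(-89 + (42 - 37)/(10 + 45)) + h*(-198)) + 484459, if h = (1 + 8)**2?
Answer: 5216201/11 ≈ 4.7420e+5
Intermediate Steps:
h = 81 (h = 9**2 = 81)
((-64 - 1)*(-89 + (42 - 37)/(10 + 45)) + h*(-198)) + 484459 = ((-64 - 1)*(-89 + (42 - 37)/(10 + 45)) + 81*(-198)) + 484459 = (-65*(-89 + 5/55) - 16038) + 484459 = (-65*(-89 + 5*(1/55)) - 16038) + 484459 = (-65*(-89 + 1/11) - 16038) + 484459 = (-65*(-978/11) - 16038) + 484459 = (63570/11 - 16038) + 484459 = -112848/11 + 484459 = 5216201/11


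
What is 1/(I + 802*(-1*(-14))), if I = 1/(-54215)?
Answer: 54215/608726019 ≈ 8.9063e-5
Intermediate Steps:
I = -1/54215 ≈ -1.8445e-5
1/(I + 802*(-1*(-14))) = 1/(-1/54215 + 802*(-1*(-14))) = 1/(-1/54215 + 802*14) = 1/(-1/54215 + 11228) = 1/(608726019/54215) = 54215/608726019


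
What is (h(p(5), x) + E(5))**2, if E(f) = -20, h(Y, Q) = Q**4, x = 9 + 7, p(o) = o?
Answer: 4292346256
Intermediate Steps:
x = 16
(h(p(5), x) + E(5))**2 = (16**4 - 20)**2 = (65536 - 20)**2 = 65516**2 = 4292346256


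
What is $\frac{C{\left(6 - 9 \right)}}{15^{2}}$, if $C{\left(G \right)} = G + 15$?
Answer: $\frac{4}{75} \approx 0.053333$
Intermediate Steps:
$C{\left(G \right)} = 15 + G$
$\frac{C{\left(6 - 9 \right)}}{15^{2}} = \frac{15 + \left(6 - 9\right)}{15^{2}} = \frac{15 + \left(6 - 9\right)}{225} = \left(15 - 3\right) \frac{1}{225} = 12 \cdot \frac{1}{225} = \frac{4}{75}$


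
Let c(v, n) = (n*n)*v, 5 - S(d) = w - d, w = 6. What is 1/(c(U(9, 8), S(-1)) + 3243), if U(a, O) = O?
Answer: 1/3275 ≈ 0.00030534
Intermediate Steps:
S(d) = -1 + d (S(d) = 5 - (6 - d) = 5 + (-6 + d) = -1 + d)
c(v, n) = v*n² (c(v, n) = n²*v = v*n²)
1/(c(U(9, 8), S(-1)) + 3243) = 1/(8*(-1 - 1)² + 3243) = 1/(8*(-2)² + 3243) = 1/(8*4 + 3243) = 1/(32 + 3243) = 1/3275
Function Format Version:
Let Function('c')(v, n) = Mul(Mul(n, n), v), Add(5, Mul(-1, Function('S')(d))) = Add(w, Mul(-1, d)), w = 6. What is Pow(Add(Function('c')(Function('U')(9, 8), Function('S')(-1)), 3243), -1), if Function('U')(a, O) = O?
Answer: Rational(1, 3275) ≈ 0.00030534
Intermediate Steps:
Function('S')(d) = Add(-1, d) (Function('S')(d) = Add(5, Mul(-1, Add(6, Mul(-1, d)))) = Add(5, Add(-6, d)) = Add(-1, d))
Function('c')(v, n) = Mul(v, Pow(n, 2)) (Function('c')(v, n) = Mul(Pow(n, 2), v) = Mul(v, Pow(n, 2)))
Pow(Add(Function('c')(Function('U')(9, 8), Function('S')(-1)), 3243), -1) = Pow(Add(Mul(8, Pow(Add(-1, -1), 2)), 3243), -1) = Pow(Add(Mul(8, Pow(-2, 2)), 3243), -1) = Pow(Add(Mul(8, 4), 3243), -1) = Pow(Add(32, 3243), -1) = Pow(3275, -1) = Rational(1, 3275)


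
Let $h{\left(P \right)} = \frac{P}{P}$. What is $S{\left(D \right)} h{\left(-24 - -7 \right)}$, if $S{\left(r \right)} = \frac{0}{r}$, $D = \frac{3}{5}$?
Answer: $0$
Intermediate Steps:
$D = \frac{3}{5}$ ($D = 3 \cdot \frac{1}{5} = \frac{3}{5} \approx 0.6$)
$S{\left(r \right)} = 0$
$h{\left(P \right)} = 1$
$S{\left(D \right)} h{\left(-24 - -7 \right)} = 0 \cdot 1 = 0$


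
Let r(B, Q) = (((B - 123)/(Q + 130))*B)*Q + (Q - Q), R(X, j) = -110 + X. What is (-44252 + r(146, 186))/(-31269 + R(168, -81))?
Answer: 145207/107203 ≈ 1.3545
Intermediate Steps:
r(B, Q) = B*Q*(-123 + B)/(130 + Q) (r(B, Q) = (((-123 + B)/(130 + Q))*B)*Q + 0 = (B*(-123 + B)/(130 + Q))*Q + 0 = B*Q*(-123 + B)/(130 + Q) + 0 = B*Q*(-123 + B)/(130 + Q))
(-44252 + r(146, 186))/(-31269 + R(168, -81)) = (-44252 + 146*186*(-123 + 146)/(130 + 186))/(-31269 + (-110 + 168)) = (-44252 + 146*186*23/316)/(-31269 + 58) = (-44252 + 146*186*(1/316)*23)/(-31211) = (-44252 + 156147/79)*(-1/31211) = -3339761/79*(-1/31211) = 145207/107203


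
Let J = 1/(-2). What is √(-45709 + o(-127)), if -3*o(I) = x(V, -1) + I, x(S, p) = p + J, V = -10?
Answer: I*√1643982/6 ≈ 213.7*I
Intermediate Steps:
J = -½ ≈ -0.50000
x(S, p) = -½ + p (x(S, p) = p - ½ = -½ + p)
o(I) = ½ - I/3 (o(I) = -((-½ - 1) + I)/3 = -(-3/2 + I)/3 = ½ - I/3)
√(-45709 + o(-127)) = √(-45709 + (½ - ⅓*(-127))) = √(-45709 + (½ + 127/3)) = √(-45709 + 257/6) = √(-273997/6) = I*√1643982/6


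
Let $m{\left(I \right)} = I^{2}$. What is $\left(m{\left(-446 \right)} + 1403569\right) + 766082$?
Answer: $2368567$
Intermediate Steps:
$\left(m{\left(-446 \right)} + 1403569\right) + 766082 = \left(\left(-446\right)^{2} + 1403569\right) + 766082 = \left(198916 + 1403569\right) + 766082 = 1602485 + 766082 = 2368567$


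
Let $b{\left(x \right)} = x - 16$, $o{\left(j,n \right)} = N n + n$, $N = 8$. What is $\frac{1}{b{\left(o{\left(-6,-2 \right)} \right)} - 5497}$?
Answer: $- \frac{1}{5531} \approx -0.0001808$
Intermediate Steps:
$o{\left(j,n \right)} = 9 n$ ($o{\left(j,n \right)} = 8 n + n = 9 n$)
$b{\left(x \right)} = -16 + x$ ($b{\left(x \right)} = x - 16 = -16 + x$)
$\frac{1}{b{\left(o{\left(-6,-2 \right)} \right)} - 5497} = \frac{1}{\left(-16 + 9 \left(-2\right)\right) - 5497} = \frac{1}{\left(-16 - 18\right) - 5497} = \frac{1}{-34 - 5497} = \frac{1}{-5531} = - \frac{1}{5531}$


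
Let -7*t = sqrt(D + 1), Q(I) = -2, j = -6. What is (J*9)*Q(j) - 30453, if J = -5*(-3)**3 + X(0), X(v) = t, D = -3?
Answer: -32883 + 18*I*sqrt(2)/7 ≈ -32883.0 + 3.6366*I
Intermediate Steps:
t = -I*sqrt(2)/7 (t = -sqrt(-3 + 1)/7 = -I*sqrt(2)/7 ≈ -0.20203*I)
X(v) = -I*sqrt(2)/7
J = 135 - I*sqrt(2)/7 (J = -5*(-3)**3 - I*sqrt(2)/7 = -5*(-27) - I*sqrt(2)/7 = 135 - I*sqrt(2)/7 ≈ 135.0 - 0.20203*I)
(J*9)*Q(j) - 30453 = ((135 - I*sqrt(2)/7)*9)*(-2) - 30453 = (1215 - 9*I*sqrt(2)/7)*(-2) - 30453 = (-2430 + 18*I*sqrt(2)/7) - 30453 = -32883 + 18*I*sqrt(2)/7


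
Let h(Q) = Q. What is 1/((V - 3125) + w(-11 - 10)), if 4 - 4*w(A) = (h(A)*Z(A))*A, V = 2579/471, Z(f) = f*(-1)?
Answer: -1884/10237231 ≈ -0.00018403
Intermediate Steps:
Z(f) = -f
V = 2579/471 (V = 2579*(1/471) = 2579/471 ≈ 5.4756)
w(A) = 1 + A³/4 (w(A) = 1 - A*(-A)*A/4 = 1 - (-A²)*A/4 = 1 - (-1)*A³/4 = 1 + A³/4)
1/((V - 3125) + w(-11 - 10)) = 1/((2579/471 - 3125) + (1 + (-11 - 10)³/4)) = 1/(-1469296/471 + (1 + (¼)*(-21)³)) = 1/(-1469296/471 + (1 + (¼)*(-9261))) = 1/(-1469296/471 + (1 - 9261/4)) = 1/(-1469296/471 - 9257/4) = 1/(-10237231/1884) = -1884/10237231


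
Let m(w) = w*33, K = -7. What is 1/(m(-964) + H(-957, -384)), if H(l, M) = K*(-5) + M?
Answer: -1/32161 ≈ -3.1094e-5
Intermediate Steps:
m(w) = 33*w
H(l, M) = 35 + M (H(l, M) = -7*(-5) + M = 35 + M)
1/(m(-964) + H(-957, -384)) = 1/(33*(-964) + (35 - 384)) = 1/(-31812 - 349) = 1/(-32161) = -1/32161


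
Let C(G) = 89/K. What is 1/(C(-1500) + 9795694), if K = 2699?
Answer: 2699/26438578195 ≈ 1.0209e-7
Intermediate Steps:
C(G) = 89/2699
1/(C(-1500) + 9795694) = 1/(89/2699 + 9795694) = 1/(26438578195/2699) = 2699/26438578195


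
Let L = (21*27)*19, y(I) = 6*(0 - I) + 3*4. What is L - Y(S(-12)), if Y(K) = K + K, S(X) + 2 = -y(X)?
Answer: 10945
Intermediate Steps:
y(I) = 12 - 6*I (y(I) = 6*(-I) + 12 = -6*I + 12 = 12 - 6*I)
S(X) = -14 + 6*X (S(X) = -2 - (12 - 6*X) = -2 + (-12 + 6*X) = -14 + 6*X)
Y(K) = 2*K
L = 10773 (L = 567*19 = 10773)
L - Y(S(-12)) = 10773 - 2*(-14 + 6*(-12)) = 10773 - 2*(-14 - 72) = 10773 - 2*(-86) = 10773 - 1*(-172) = 10773 + 172 = 10945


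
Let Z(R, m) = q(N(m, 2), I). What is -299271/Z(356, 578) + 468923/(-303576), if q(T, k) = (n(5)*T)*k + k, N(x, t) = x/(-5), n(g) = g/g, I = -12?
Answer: -139646453/637176 ≈ -219.16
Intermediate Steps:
n(g) = 1
N(x, t) = -x/5 (N(x, t) = x*(-⅕) = -x/5)
q(T, k) = k + T*k (q(T, k) = (1*T)*k + k = T*k + k = k + T*k)
Z(R, m) = -12 + 12*m/5 (Z(R, m) = -12*(1 - m/5) = -12 + 12*m/5)
-299271/Z(356, 578) + 468923/(-303576) = -299271/(-12 + (12/5)*578) + 468923/(-303576) = -299271/(-12 + 6936/5) + 468923*(-1/303576) = -299271/6876/5 - 5153/3336 = -299271*5/6876 - 5153/3336 = -498785/2292 - 5153/3336 = -139646453/637176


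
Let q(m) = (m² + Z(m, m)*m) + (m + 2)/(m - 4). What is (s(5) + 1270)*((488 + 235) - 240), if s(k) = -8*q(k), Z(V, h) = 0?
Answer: 489762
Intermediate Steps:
q(m) = m² + (2 + m)/(-4 + m) (q(m) = (m² + 0*m) + (m + 2)/(m - 4) = (m² + 0) + (2 + m)/(-4 + m) = m² + (2 + m)/(-4 + m))
s(k) = -8*(2 + k + k³ - 4*k²)/(-4 + k)
(s(5) + 1270)*((488 + 235) - 240) = (8*(-2 - 1*5 - 1*5³ + 4*5²)/(-4 + 5) + 1270)*((488 + 235) - 240) = (8*(-2 - 5 - 1*125 + 4*25)/1 + 1270)*(723 - 240) = (8*1*(-2 - 5 - 125 + 100) + 1270)*483 = (8*1*(-32) + 1270)*483 = (-256 + 1270)*483 = 1014*483 = 489762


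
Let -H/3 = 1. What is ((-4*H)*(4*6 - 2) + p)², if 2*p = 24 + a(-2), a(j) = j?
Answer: 75625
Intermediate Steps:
H = -3 (H = -3*1 = -3)
p = 11 (p = (24 - 2)/2 = (½)*22 = 11)
((-4*H)*(4*6 - 2) + p)² = ((-4*(-3))*(4*6 - 2) + 11)² = (12*(24 - 2) + 11)² = (12*22 + 11)² = (264 + 11)² = 275² = 75625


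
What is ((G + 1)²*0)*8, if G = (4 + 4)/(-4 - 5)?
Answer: 0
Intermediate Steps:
G = -8/9 (G = 8/(-9) = 8*(-⅑) = -8/9 ≈ -0.88889)
((G + 1)²*0)*8 = ((-8/9 + 1)²*0)*8 = ((⅑)²*0)*8 = ((1/81)*0)*8 = 0*8 = 0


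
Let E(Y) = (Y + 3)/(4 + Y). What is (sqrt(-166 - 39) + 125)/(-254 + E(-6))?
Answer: -50/101 - 2*I*sqrt(205)/505 ≈ -0.49505 - 0.056704*I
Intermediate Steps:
E(Y) = (3 + Y)/(4 + Y)
(sqrt(-166 - 39) + 125)/(-254 + E(-6)) = (sqrt(-166 - 39) + 125)/(-254 + (3 - 6)/(4 - 6)) = (sqrt(-205) + 125)/(-254 - 3/(-2)) = (I*sqrt(205) + 125)/(-254 - 1/2*(-3)) = (125 + I*sqrt(205))/(-254 + 3/2) = (125 + I*sqrt(205))/(-505/2) = (125 + I*sqrt(205))*(-2/505) = -50/101 - 2*I*sqrt(205)/505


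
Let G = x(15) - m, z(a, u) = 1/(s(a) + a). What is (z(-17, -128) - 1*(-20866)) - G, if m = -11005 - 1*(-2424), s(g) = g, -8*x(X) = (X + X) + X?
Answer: 1671521/136 ≈ 12291.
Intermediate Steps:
x(X) = -3*X/8 (x(X) = -((X + X) + X)/8 = -(2*X + X)/8 = -3*X/8)
m = -8581 (m = -11005 + 2424 = -8581)
z(a, u) = 1/(2*a) (z(a, u) = 1/(a + a) = 1/(2*a))
G = 68603/8 (G = -3/8*15 - 1*(-8581) = -45/8 + 8581 = 68603/8 ≈ 8575.4)
(z(-17, -128) - 1*(-20866)) - G = ((1/2)/(-17) - 1*(-20866)) - 1*68603/8 = ((1/2)*(-1/17) + 20866) - 68603/8 = (-1/34 + 20866) - 68603/8 = 709443/34 - 68603/8 = 1671521/136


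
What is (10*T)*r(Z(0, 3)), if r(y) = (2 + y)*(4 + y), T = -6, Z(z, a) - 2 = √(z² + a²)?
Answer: -3780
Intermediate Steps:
Z(z, a) = 2 + √(a² + z²) (Z(z, a) = 2 + √(z² + a²) = 2 + √(a² + z²))
(10*T)*r(Z(0, 3)) = (10*(-6))*(8 + (2 + √(3² + 0²))² + 6*(2 + √(3² + 0²))) = -60*(8 + (2 + √(9 + 0))² + 6*(2 + √(9 + 0))) = -60*(8 + (2 + √9)² + 6*(2 + √9)) = -60*(8 + (2 + 3)² + 6*(2 + 3)) = -60*(8 + 5² + 6*5) = -60*(8 + 25 + 30) = -60*63 = -3780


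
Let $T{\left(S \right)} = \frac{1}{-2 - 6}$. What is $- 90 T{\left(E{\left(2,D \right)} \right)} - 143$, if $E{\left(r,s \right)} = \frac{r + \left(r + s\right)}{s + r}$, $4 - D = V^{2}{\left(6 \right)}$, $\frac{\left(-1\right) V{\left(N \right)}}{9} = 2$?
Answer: $- \frac{527}{4} \approx -131.75$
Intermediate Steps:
$V{\left(N \right)} = -18$ ($V{\left(N \right)} = \left(-9\right) 2 = -18$)
$D = -320$ ($D = 4 - \left(-18\right)^{2} = 4 - 324 = -320$)
$E{\left(r,s \right)} = \frac{s + 2 r}{r + s}$
$T{\left(S \right)} = - \frac{1}{8}$ ($T{\left(S \right)} = \frac{1}{-8} = - \frac{1}{8}$)
$- 90 T{\left(E{\left(2,D \right)} \right)} - 143 = \left(-90\right) \left(- \frac{1}{8}\right) - 143 = \frac{45}{4} - 143 = - \frac{527}{4}$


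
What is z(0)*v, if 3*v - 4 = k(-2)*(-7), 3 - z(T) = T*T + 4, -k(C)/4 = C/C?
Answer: -32/3 ≈ -10.667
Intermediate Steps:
k(C) = -4 (k(C) = -4*C/C = -4*1 = -4)
z(T) = -1 - T**2 (z(T) = 3 - (T*T + 4) = 3 - (T**2 + 4) = 3 - (4 + T**2) = 3 + (-4 - T**2) = -1 - T**2)
v = 32/3 (v = 4/3 + (-4*(-7))/3 = 4/3 + (1/3)*28 = 4/3 + 28/3 = 32/3 ≈ 10.667)
z(0)*v = (-1 - 1*0**2)*(32/3) = (-1 - 1*0)*(32/3) = (-1 + 0)*(32/3) = -1*32/3 = -32/3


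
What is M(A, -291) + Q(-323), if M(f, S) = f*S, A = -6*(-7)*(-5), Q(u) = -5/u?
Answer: 19738535/323 ≈ 61110.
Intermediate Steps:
A = -210 (A = 42*(-5) = -210)
M(f, S) = S*f
M(A, -291) + Q(-323) = -291*(-210) - 5/(-323) = 61110 - 5*(-1/323) = 61110 + 5/323 = 19738535/323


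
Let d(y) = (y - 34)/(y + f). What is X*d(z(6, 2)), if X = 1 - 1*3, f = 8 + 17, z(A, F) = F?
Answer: 64/27 ≈ 2.3704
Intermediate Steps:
f = 25
d(y) = (-34 + y)/(25 + y) (d(y) = (y - 34)/(y + 25) = (-34 + y)/(25 + y))
X = -2 (X = 1 - 3 = -2)
X*d(z(6, 2)) = -2*(-34 + 2)/(25 + 2) = -2*(-32)/27 = -2*(-32/27) = 64/27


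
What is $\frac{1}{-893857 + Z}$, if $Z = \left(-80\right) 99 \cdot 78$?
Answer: $- \frac{1}{1511617} \approx -6.6154 \cdot 10^{-7}$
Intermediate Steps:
$Z = -617760$ ($Z = \left(-7920\right) 78 = -617760$)
$\frac{1}{-893857 + Z} = \frac{1}{-893857 - 617760} = \frac{1}{-1511617} = - \frac{1}{1511617}$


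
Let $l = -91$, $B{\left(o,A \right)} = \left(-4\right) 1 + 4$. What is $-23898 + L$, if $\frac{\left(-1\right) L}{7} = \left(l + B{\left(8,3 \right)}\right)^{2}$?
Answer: $-81865$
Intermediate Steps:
$B{\left(o,A \right)} = 0$ ($B{\left(o,A \right)} = -4 + 4 = 0$)
$L = -57967$ ($L = - 7 \left(-91 + 0\right)^{2} = - 7 \left(-91\right)^{2} = \left(-7\right) 8281 = -57967$)
$-23898 + L = -23898 - 57967 = -81865$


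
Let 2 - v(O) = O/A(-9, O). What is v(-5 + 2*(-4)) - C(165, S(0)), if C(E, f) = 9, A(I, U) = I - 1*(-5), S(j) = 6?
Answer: -41/4 ≈ -10.250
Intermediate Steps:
A(I, U) = 5 + I (A(I, U) = I + 5 = 5 + I)
v(O) = 2 + O/4 (v(O) = 2 - O/(5 - 9) = 2 - O/(-4) = 2 - O*(-1)/4 = 2 - (-1)*O/4 = 2 + O/4)
v(-5 + 2*(-4)) - C(165, S(0)) = (2 + (-5 + 2*(-4))/4) - 1*9 = (2 + (-5 - 8)/4) - 9 = (2 + (1/4)*(-13)) - 9 = (2 - 13/4) - 9 = -5/4 - 9 = -41/4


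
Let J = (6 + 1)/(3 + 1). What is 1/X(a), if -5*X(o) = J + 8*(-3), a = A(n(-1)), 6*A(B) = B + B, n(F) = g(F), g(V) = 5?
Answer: 20/89 ≈ 0.22472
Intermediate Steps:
n(F) = 5
J = 7/4 ≈ 1.7500
A(B) = B/3 (A(B) = (B + B)/6 = (2*B)/6 = B/3)
a = 5/3 (a = (1/3)*5 = 5/3 ≈ 1.6667)
X(o) = 89/20 (X(o) = -(7/4 + 8*(-3))/5 = -(7/4 - 24)/5 = -1/5*(-89/4) = 89/20)
1/X(a) = 1/(89/20) = 20/89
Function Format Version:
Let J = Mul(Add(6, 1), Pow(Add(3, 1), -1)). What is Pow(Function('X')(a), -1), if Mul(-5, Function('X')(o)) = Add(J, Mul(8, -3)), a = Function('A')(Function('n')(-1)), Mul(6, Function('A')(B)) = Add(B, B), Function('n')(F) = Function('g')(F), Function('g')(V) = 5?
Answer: Rational(20, 89) ≈ 0.22472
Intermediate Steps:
Function('n')(F) = 5
J = Rational(7, 4) (J = Mul(7, Pow(4, -1)) = Mul(7, Rational(1, 4)) = Rational(7, 4) ≈ 1.7500)
Function('A')(B) = Mul(Rational(1, 3), B) (Function('A')(B) = Mul(Rational(1, 6), Add(B, B)) = Mul(Rational(1, 6), Mul(2, B)) = Mul(Rational(1, 3), B))
a = Rational(5, 3) (a = Mul(Rational(1, 3), 5) = Rational(5, 3) ≈ 1.6667)
Function('X')(o) = Rational(89, 20) (Function('X')(o) = Mul(Rational(-1, 5), Add(Rational(7, 4), Mul(8, -3))) = Mul(Rational(-1, 5), Add(Rational(7, 4), -24)) = Mul(Rational(-1, 5), Rational(-89, 4)) = Rational(89, 20))
Pow(Function('X')(a), -1) = Pow(Rational(89, 20), -1) = Rational(20, 89)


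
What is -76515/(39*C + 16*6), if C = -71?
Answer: 25505/891 ≈ 28.625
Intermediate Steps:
-76515/(39*C + 16*6) = -76515/(39*(-71) + 16*6) = -76515/(-2769 + 96) = -76515/(-2673) = -76515*(-1/2673) = 25505/891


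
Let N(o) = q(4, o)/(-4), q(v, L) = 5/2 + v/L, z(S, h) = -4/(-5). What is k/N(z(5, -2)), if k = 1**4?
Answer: -8/15 ≈ -0.53333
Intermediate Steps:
z(S, h) = 4/5 (z(S, h) = -1/5*(-4) = 4/5)
q(v, L) = 5/2 + v/L (q(v, L) = 5*(1/2) + v/L = 5/2 + v/L)
N(o) = -5/8 - 1/o (N(o) = (5/2 + 4/o)/(-4) = (5/2 + 4/o)*(-1/4) = -5/8 - 1/o)
k = 1
k/N(z(5, -2)) = 1/(-5/8 - 1/4/5) = 1/(-5/8 - 1*5/4) = 1/(-5/8 - 5/4) = 1/(-15/8) = 1*(-8/15) = -8/15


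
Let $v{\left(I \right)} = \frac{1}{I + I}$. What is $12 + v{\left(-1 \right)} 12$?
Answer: $6$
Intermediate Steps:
$v{\left(I \right)} = \frac{1}{2 I}$
$12 + v{\left(-1 \right)} 12 = 12 + \frac{1}{2 \left(-1\right)} 12 = 12 + \frac{1}{2} \left(-1\right) 12 = 12 - 6 = 6$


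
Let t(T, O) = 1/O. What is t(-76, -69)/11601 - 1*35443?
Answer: -28371022768/800469 ≈ -35443.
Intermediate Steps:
t(-76, -69)/11601 - 1*35443 = 1/(-69*11601) - 1*35443 = -1/69*1/11601 - 35443 = -1/800469 - 35443 = -28371022768/800469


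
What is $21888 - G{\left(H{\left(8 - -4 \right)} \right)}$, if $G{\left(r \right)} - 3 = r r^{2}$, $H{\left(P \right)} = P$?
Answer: $20157$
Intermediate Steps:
$G{\left(r \right)} = 3 + r^{3}$ ($G{\left(r \right)} = 3 + r r^{2} = 3 + r^{3}$)
$21888 - G{\left(H{\left(8 - -4 \right)} \right)} = 21888 - \left(3 + \left(8 - -4\right)^{3}\right) = 21888 - \left(3 + \left(8 + 4\right)^{3}\right) = 21888 - \left(3 + 12^{3}\right) = 21888 - \left(3 + 1728\right) = 21888 - 1731 = 20157$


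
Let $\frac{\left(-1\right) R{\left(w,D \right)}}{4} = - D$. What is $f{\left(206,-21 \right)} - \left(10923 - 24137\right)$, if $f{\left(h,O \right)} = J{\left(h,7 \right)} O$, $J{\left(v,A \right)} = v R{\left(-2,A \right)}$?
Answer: $-107914$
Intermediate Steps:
$R{\left(w,D \right)} = 4 D$ ($R{\left(w,D \right)} = - 4 \left(- D\right) = 4 D$)
$J{\left(v,A \right)} = 4 A v$ ($J{\left(v,A \right)} = v 4 A = 4 A v$)
$f{\left(h,O \right)} = 28 O h$ ($f{\left(h,O \right)} = 4 \cdot 7 h O = 28 h O = 28 O h$)
$f{\left(206,-21 \right)} - \left(10923 - 24137\right) = 28 \left(-21\right) 206 - \left(10923 - 24137\right) = -121128 - -13214 = -121128 + 13214 = -107914$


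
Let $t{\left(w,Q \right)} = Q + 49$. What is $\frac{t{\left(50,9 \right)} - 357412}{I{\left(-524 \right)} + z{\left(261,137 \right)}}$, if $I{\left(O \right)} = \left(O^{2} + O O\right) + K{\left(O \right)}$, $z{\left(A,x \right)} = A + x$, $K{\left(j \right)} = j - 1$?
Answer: $- \frac{357354}{549025} \approx -0.65089$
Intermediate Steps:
$t{\left(w,Q \right)} = 49 + Q$
$K{\left(j \right)} = -1 + j$
$I{\left(O \right)} = -1 + O + 2 O^{2}$ ($I{\left(O \right)} = \left(O^{2} + O O\right) + \left(-1 + O\right) = \left(O^{2} + O^{2}\right) + \left(-1 + O\right) = 2 O^{2} + \left(-1 + O\right) = -1 + O + 2 O^{2}$)
$\frac{t{\left(50,9 \right)} - 357412}{I{\left(-524 \right)} + z{\left(261,137 \right)}} = \frac{\left(49 + 9\right) - 357412}{\left(-1 - 524 + 2 \left(-524\right)^{2}\right) + \left(261 + 137\right)} = \frac{58 - 357412}{\left(-1 - 524 + 2 \cdot 274576\right) + 398} = - \frac{357354}{\left(-1 - 524 + 549152\right) + 398} = - \frac{357354}{548627 + 398} = - \frac{357354}{549025}$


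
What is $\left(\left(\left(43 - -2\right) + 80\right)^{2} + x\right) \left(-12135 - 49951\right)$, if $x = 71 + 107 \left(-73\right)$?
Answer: $-489548110$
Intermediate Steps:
$x = -7740$ ($x = 71 - 7811 = -7740$)
$\left(\left(\left(43 - -2\right) + 80\right)^{2} + x\right) \left(-12135 - 49951\right) = \left(\left(\left(43 - -2\right) + 80\right)^{2} - 7740\right) \left(-12135 - 49951\right) = \left(\left(\left(43 + 2\right) + 80\right)^{2} - 7740\right) \left(-62086\right) = \left(\left(45 + 80\right)^{2} - 7740\right) \left(-62086\right) = \left(125^{2} - 7740\right) \left(-62086\right) = \left(15625 - 7740\right) \left(-62086\right) = 7885 \left(-62086\right) = -489548110$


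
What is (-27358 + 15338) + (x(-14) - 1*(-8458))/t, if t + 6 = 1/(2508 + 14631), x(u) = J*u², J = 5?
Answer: -1397810542/102833 ≈ -13593.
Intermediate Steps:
x(u) = 5*u²
t = -102833/17139 (t = -6 + 1/(2508 + 14631) = -6 + 1/17139 = -102833/17139 ≈ -5.9999)
(-27358 + 15338) + (x(-14) - 1*(-8458))/t = (-27358 + 15338) + (5*(-14)² - 1*(-8458))/(-102833/17139) = -12020 + (5*196 + 8458)*(-17139/102833) = -12020 + (980 + 8458)*(-17139/102833) = -12020 + 9438*(-17139/102833) = -12020 - 161757882/102833 = -1397810542/102833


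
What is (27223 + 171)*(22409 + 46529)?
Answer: 1888487572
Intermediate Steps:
(27223 + 171)*(22409 + 46529) = 27394*68938 = 1888487572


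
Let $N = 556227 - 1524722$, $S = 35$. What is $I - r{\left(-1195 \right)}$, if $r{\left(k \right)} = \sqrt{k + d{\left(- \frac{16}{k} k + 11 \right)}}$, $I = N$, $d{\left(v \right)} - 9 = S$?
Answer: $-968495 - i \sqrt{1151} \approx -9.685 \cdot 10^{5} - 33.926 i$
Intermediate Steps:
$d{\left(v \right)} = 44$ ($d{\left(v \right)} = 9 + 35 = 44$)
$N = -968495$
$I = -968495$
$r{\left(k \right)} = \sqrt{44 + k}$ ($r{\left(k \right)} = \sqrt{k + 44} = \sqrt{44 + k}$)
$I - r{\left(-1195 \right)} = -968495 - \sqrt{44 - 1195} = -968495 - \sqrt{-1151} = -968495 - i \sqrt{1151}$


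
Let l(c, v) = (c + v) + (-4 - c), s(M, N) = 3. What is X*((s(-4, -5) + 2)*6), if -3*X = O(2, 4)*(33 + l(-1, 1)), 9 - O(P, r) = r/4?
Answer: -2400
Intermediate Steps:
O(P, r) = 9 - r/4
l(c, v) = -4 + v
X = -80 (X = -(9 - ¼*4)*(33 + (-4 + 1))/3 = -(9 - 1)*(33 - 3)/3 = -8*30/3 = -⅓*240 = -80)
X*((s(-4, -5) + 2)*6) = -80*(3 + 2)*6 = -400*6 = -80*30 = -2400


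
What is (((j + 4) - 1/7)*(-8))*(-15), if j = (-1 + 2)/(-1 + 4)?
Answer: 3520/7 ≈ 502.86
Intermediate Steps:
j = ⅓ (j = 1/3 = 1*(⅓) = ⅓ ≈ 0.33333)
(((j + 4) - 1/7)*(-8))*(-15) = (((⅓ + 4) - 1/7)*(-8))*(-15) = ((13/3 - 1*⅐)*(-8))*(-15) = ((13/3 - ⅐)*(-8))*(-15) = ((88/21)*(-8))*(-15) = -704/21*(-15) = 3520/7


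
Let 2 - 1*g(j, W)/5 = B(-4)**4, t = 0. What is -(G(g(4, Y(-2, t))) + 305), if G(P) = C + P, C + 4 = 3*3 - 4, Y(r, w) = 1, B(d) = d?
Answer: 964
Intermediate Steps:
C = 1 (C = -4 + (3*3 - 4) = -4 + (9 - 4) = -4 + 5 = 1)
g(j, W) = -1270 (g(j, W) = 10 - 5*(-4)**4 = 10 - 5*256 = 10 - 1280 = -1270)
G(P) = 1 + P
-(G(g(4, Y(-2, t))) + 305) = -((1 - 1270) + 305) = -(-1269 + 305) = -1*(-964) = 964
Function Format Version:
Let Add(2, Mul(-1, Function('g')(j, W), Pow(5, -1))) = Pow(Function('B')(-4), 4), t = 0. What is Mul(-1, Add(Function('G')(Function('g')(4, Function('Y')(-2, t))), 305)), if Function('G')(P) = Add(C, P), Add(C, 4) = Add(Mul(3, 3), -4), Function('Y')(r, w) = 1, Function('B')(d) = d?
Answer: 964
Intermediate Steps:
C = 1 (C = Add(-4, Add(Mul(3, 3), -4)) = Add(-4, Add(9, -4)) = Add(-4, 5) = 1)
Function('g')(j, W) = -1270 (Function('g')(j, W) = Add(10, Mul(-5, Pow(-4, 4))) = Add(10, Mul(-5, 256)) = Add(10, -1280) = -1270)
Function('G')(P) = Add(1, P)
Mul(-1, Add(Function('G')(Function('g')(4, Function('Y')(-2, t))), 305)) = Mul(-1, Add(Add(1, -1270), 305)) = Mul(-1, Add(-1269, 305)) = Mul(-1, -964) = 964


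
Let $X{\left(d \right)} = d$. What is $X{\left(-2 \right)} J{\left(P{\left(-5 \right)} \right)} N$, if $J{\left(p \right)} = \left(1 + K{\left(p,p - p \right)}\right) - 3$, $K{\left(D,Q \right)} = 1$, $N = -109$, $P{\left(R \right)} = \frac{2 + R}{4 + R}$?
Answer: $-218$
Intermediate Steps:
$P{\left(R \right)} = \frac{2 + R}{4 + R}$
$J{\left(p \right)} = -1$ ($J{\left(p \right)} = \left(1 + 1\right) - 3 = 2 - 3 = -1$)
$X{\left(-2 \right)} J{\left(P{\left(-5 \right)} \right)} N = \left(-2\right) \left(-1\right) \left(-109\right) = 2 \left(-109\right) = -218$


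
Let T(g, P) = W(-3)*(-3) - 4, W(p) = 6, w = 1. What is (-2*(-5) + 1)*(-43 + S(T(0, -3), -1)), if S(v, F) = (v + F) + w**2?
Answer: -715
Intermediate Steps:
T(g, P) = -22 (T(g, P) = 6*(-3) - 4 = -18 - 4 = -22)
S(v, F) = 1 + F + v (S(v, F) = (v + F) + 1**2 = (F + v) + 1 = 1 + F + v)
(-2*(-5) + 1)*(-43 + S(T(0, -3), -1)) = (-2*(-5) + 1)*(-43 + (1 - 1 - 22)) = (10 + 1)*(-43 - 22) = 11*(-65) = -715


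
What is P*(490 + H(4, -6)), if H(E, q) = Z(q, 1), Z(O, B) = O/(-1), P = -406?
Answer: -201376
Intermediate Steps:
Z(O, B) = -O (Z(O, B) = O*(-1) = -O)
H(E, q) = -q
P*(490 + H(4, -6)) = -406*(490 - 1*(-6)) = -406*(490 + 6) = -406*496 = -201376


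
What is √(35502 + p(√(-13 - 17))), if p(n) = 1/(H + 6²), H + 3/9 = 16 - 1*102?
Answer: √809480649/151 ≈ 188.42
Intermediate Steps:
H = -259/3 (H = -⅓ + (16 - 1*102) = -⅓ + (16 - 102) = -⅓ - 86 = -259/3 ≈ -86.333)
p(n) = -3/151 (p(n) = 1/(-259/3 + 6²) = 1/(-259/3 + 36) = 1/(-151/3) = -3/151)
√(35502 + p(√(-13 - 17))) = √(35502 - 3/151) = √(5360799/151) = √809480649/151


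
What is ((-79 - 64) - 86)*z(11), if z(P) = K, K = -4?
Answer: 916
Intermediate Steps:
z(P) = -4
((-79 - 64) - 86)*z(11) = ((-79 - 64) - 86)*(-4) = (-143 - 86)*(-4) = -229*(-4) = 916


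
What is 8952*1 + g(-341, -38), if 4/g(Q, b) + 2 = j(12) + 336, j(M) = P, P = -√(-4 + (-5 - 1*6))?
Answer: 998784928/111571 + 4*I*√15/111571 ≈ 8952.0 + 0.00013885*I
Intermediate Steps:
P = -I*√15 (P = -√(-4 + (-5 - 6)) = -√(-4 - 11) = -√(-15) = -I*√15 ≈ -3.873*I)
j(M) = -I*√15
g(Q, b) = 4/(334 - I*√15) (g(Q, b) = 4/(-2 + (-I*√15 + 336)) = 4/(-2 + (336 - I*√15)) = 4/(334 - I*√15))
8952*1 + g(-341, -38) = 8952*1 + (1336/111571 + 4*I*√15/111571) = 8952 + (1336/111571 + 4*I*√15/111571) = 998784928/111571 + 4*I*√15/111571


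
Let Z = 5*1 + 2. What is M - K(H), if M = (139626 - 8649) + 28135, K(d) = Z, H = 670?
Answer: 159105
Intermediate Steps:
Z = 7 (Z = 5 + 2 = 7)
K(d) = 7
M = 159112 (M = 130977 + 28135 = 159112)
M - K(H) = 159112 - 1*7 = 159112 - 7 = 159105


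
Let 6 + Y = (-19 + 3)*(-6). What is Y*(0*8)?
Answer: 0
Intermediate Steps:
Y = 90 (Y = -6 + (-19 + 3)*(-6) = -6 - 16*(-6) = -6 + 96 = 90)
Y*(0*8) = 90*(0*8) = 90*0 = 0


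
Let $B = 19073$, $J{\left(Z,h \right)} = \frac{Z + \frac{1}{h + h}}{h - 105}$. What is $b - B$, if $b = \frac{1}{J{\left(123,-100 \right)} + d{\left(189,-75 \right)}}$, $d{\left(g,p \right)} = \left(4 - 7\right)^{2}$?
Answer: $- \frac{6568719273}{344401} \approx -19073.0$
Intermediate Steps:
$J{\left(Z,h \right)} = \frac{Z + \frac{1}{2 h}}{-105 + h}$
$d{\left(g,p \right)} = 9$ ($d{\left(g,p \right)} = \left(-3\right)^{2} = 9$)
$b = \frac{41000}{344401}$ ($b = \frac{1}{\frac{\frac{1}{2} + 123 \left(-100\right)}{\left(-100\right) \left(-105 - 100\right)} + 9} = \frac{1}{- \frac{\frac{1}{2} - 12300}{100 \left(-205\right)} + 9} = \frac{1}{\left(- \frac{1}{100}\right) \left(- \frac{1}{205}\right) \left(- \frac{24599}{2}\right) + 9} = \frac{1}{- \frac{24599}{41000} + 9} = \frac{1}{\frac{344401}{41000}} = \frac{41000}{344401} \approx 0.11905$)
$b - B = \frac{41000}{344401} - 19073 = - \frac{6568719273}{344401}$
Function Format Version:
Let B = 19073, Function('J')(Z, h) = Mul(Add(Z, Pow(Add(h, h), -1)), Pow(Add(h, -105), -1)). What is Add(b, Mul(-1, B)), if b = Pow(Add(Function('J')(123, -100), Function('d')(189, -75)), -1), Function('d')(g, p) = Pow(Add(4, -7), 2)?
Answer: Rational(-6568719273, 344401) ≈ -19073.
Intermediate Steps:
Function('J')(Z, h) = Mul(Pow(Add(-105, h), -1), Add(Z, Mul(Rational(1, 2), Pow(h, -1)))) (Function('J')(Z, h) = Mul(Add(Z, Pow(Mul(2, h), -1)), Pow(Add(-105, h), -1)) = Mul(Add(Z, Mul(Rational(1, 2), Pow(h, -1))), Pow(Add(-105, h), -1)) = Mul(Pow(Add(-105, h), -1), Add(Z, Mul(Rational(1, 2), Pow(h, -1)))))
Function('d')(g, p) = 9 (Function('d')(g, p) = Pow(-3, 2) = 9)
b = Rational(41000, 344401) (b = Pow(Add(Mul(Pow(-100, -1), Pow(Add(-105, -100), -1), Add(Rational(1, 2), Mul(123, -100))), 9), -1) = Pow(Add(Mul(Rational(-1, 100), Pow(-205, -1), Add(Rational(1, 2), -12300)), 9), -1) = Pow(Add(Mul(Rational(-1, 100), Rational(-1, 205), Rational(-24599, 2)), 9), -1) = Pow(Add(Rational(-24599, 41000), 9), -1) = Pow(Rational(344401, 41000), -1) = Rational(41000, 344401) ≈ 0.11905)
Add(b, Mul(-1, B)) = Add(Rational(41000, 344401), Mul(-1, 19073)) = Add(Rational(41000, 344401), -19073) = Rational(-6568719273, 344401)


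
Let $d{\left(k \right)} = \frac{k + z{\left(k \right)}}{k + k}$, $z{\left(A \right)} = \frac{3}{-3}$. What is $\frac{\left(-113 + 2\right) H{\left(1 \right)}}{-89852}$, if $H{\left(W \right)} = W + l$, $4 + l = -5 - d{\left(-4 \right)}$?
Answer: $- \frac{7659}{718816} \approx -0.010655$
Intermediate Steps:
$z{\left(A \right)} = -1$ ($z{\left(A \right)} = 3 \left(- \frac{1}{3}\right) = -1$)
$d{\left(k \right)} = \frac{-1 + k}{2 k}$ ($d{\left(k \right)} = \frac{k - 1}{k + k} = \frac{-1 + k}{2 k}$)
$l = - \frac{77}{8}$ ($l = -4 - \left(5 + \frac{-1 - 4}{2 \left(-4\right)}\right) = -4 - \left(5 + \frac{1}{2} \left(- \frac{1}{4}\right) \left(-5\right)\right) = -4 - \frac{45}{8} = - \frac{77}{8} \approx -9.625$)
$H{\left(W \right)} = - \frac{77}{8} + W$ ($H{\left(W \right)} = W - \frac{77}{8} = - \frac{77}{8} + W$)
$\frac{\left(-113 + 2\right) H{\left(1 \right)}}{-89852} = \frac{\left(-113 + 2\right) \left(- \frac{77}{8} + 1\right)}{-89852} = \left(-111\right) \left(- \frac{69}{8}\right) \left(- \frac{1}{89852}\right) = \frac{7659}{8} \left(- \frac{1}{89852}\right) = - \frac{7659}{718816}$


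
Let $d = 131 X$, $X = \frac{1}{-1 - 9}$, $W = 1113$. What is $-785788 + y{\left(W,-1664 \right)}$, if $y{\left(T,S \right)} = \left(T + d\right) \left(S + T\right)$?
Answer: $- \frac{13918329}{10} \approx -1.3918 \cdot 10^{6}$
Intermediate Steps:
$X = - \frac{1}{10}$ ($X = \frac{1}{-10} = - \frac{1}{10} \approx -0.1$)
$d = - \frac{131}{10}$ ($d = 131 \left(- \frac{1}{10}\right) = - \frac{131}{10} \approx -13.1$)
$y{\left(T,S \right)} = \left(- \frac{131}{10} + T\right) \left(S + T\right)$ ($y{\left(T,S \right)} = \left(T - \frac{131}{10}\right) \left(S + T\right) = \left(- \frac{131}{10} + T\right) \left(S + T\right)$)
$-785788 + y{\left(W,-1664 \right)} = -785788 - \left(\frac{18448139}{10} - 1238769\right) = -785788 + \left(1238769 + \frac{108992}{5} - \frac{145803}{10} - 1852032\right) = -785788 - \frac{6060449}{10} = - \frac{13918329}{10}$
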